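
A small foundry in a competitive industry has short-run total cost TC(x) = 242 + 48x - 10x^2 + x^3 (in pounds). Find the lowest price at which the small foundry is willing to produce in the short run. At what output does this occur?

£23 per unit, at x = 5

Short-run supply begins at min AVC. From VC = 48x - 10x^2 + x^3, AVC = 48 - 10x + x^2.
At the minimum of AVC, MC = AVC. MC = 48 - 20x + 3x^2; setting MC = AVC gives 2x^2 - 10x = 0, so x = 5. min AVC = 23.
For P < £23 the firm produces nothing.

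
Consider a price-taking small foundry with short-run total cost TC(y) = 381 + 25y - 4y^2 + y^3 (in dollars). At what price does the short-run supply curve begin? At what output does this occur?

The firm shuts down when price falls below the minimum of average variable cost. AVC = VC/y = 25 - 4y + y^2.
dAVC/dy = -4 + 2y = 0 gives y = 2. min AVC = 25 - 4·2 + 2^2 = 21.
The firm shuts down for any P below $21.

$21 per unit, at y = 2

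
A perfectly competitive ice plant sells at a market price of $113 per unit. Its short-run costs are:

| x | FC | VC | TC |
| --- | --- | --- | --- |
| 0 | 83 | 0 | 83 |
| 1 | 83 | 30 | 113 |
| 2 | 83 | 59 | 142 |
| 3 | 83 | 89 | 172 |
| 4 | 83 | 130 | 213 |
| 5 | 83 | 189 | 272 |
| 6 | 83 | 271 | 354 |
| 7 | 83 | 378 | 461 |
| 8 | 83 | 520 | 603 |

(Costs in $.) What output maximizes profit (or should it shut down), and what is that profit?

Tabulate TR − TC: x=0: -83; x=1: 0; x=2: 84; x=3: 167; x=4: 239; x=5: 293; x=6: 324; x=7: 330; x=8: 301.
Profit is maximized at x = 7. AVC there is 378/7 = $54 ≤ P, so producing beats shutting down (which would give -$83).

x = 7; profit = $330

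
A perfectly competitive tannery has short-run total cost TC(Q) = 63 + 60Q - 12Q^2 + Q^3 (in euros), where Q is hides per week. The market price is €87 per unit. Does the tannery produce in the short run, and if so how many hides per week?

Produce at Q = 9

Strip out fixed cost: VC = 60Q - 12Q^2 + Q^3. Then AVC = 60 - 12Q + Q^2 and MC = 60 - 24Q + 3Q^2.
AVC is minimized where dAVC/dQ = -12 + 2Q = 0, at Q = 6; min AVC = 60 - 12·6 + 6^2 = €24.
Because €87 ≥ €24, revenue can cover variable cost; the firm operates.
P = MC gives -27 - 24Q + 3Q^2 = 0, with roots -1 and 9. Take the larger (rising MC): Q* = 9.
Check: AVC at Q = 9 is €33 ≤ P, so revenue covers variable cost.
Profit = P·Q − TC = 87·9 − 360 = €423.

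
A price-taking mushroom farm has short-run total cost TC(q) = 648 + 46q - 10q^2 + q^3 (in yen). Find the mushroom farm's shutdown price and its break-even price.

Shutdown price = min AVC. AVC = 46 - 10q + q^2, with vertex at q = 5 and minimum ¥21.
ATC = 648/q + 46 - 10q + q^2. Setting dATC/dq = −648/q^2 − 10 + 2q = 0 gives q = 9 (since 2·9^3 − 10·9^2 = 648).
min ATC = 648/9 + 46 − 10·9 + 9^2 = ¥109. That is the break-even price.
Between these two prices the firm operates at a loss; above ¥109 it earns a profit.

Shutdown price = ¥21; break-even price = ¥109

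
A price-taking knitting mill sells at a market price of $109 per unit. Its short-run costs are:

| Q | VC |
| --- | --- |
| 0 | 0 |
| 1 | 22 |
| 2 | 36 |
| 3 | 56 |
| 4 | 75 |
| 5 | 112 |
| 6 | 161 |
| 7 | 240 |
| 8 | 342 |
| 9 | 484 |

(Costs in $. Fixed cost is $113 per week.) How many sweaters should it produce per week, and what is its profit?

Profit at each row (π = 109Q − TC): Q=0: -113; Q=1: -26; Q=2: 69; Q=3: 158; Q=4: 248; Q=5: 320; Q=6: 380; Q=7: 410; Q=8: 417; Q=9: 384.
Profit is maximized at Q = 8. AVC there is 342/8 = $42.75 ≤ P, so producing beats shutting down (which would give -$113).

Q = 8; profit = $417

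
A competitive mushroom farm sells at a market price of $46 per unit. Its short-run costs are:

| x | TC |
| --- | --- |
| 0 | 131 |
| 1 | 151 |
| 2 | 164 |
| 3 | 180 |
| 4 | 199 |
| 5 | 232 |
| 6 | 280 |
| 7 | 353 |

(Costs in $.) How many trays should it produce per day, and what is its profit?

Compute π = P·x − TC at each output: x=0: -131; x=1: -105; x=2: -72; x=3: -42; x=4: -15; x=5: -2; x=6: -4; x=7: -31.
Profit is maximized at x = 5. AVC there is 101/5 = $20.20 ≤ P, so producing beats shutting down (which would give -$131).

x = 5; profit = -$2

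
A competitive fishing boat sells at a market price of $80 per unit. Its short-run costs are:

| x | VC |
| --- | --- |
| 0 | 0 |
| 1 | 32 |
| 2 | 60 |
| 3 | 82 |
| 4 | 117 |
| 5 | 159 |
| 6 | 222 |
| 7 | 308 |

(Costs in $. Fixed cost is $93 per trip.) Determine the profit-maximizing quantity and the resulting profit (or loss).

x = 6; profit = $165

Tabulate TR − TC: x=0: -93; x=1: -45; x=2: 7; x=3: 65; x=4: 110; x=5: 148; x=6: 165; x=7: 159.
Profit is maximized at x = 6. AVC there is 222/6 = $37 ≤ P, so producing beats shutting down (which would give -$93).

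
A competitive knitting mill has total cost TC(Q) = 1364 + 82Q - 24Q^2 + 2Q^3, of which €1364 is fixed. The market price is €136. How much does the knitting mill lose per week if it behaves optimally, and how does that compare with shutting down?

Profit = -€392 at Q = 9

AVC = 82 - 24Q + 2Q^2; min AVC = €10 at Q = 6. Since P = €136 ≥ min AVC, the firm produces.
With MC = 82 - 48Q + 6Q^2, P = MC on the upward-sloping part at Q* = 9.
TR = 136·9 = 1224. TC = 1364 + 252 = 1616. Profit = 1224 − 1616 = -€392.
Shutting down would mean losing the fixed cost of €1364, so operating at a loss of €392 is better by €972.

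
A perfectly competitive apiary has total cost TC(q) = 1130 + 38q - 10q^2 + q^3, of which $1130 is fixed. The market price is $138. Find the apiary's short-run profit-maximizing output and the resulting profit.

AVC = 38 - 10q + q^2; min AVC = $13 at q = 5. Since P = $138 ≥ min AVC, the firm produces.
MC = 38 - 20q + 3q^2. Setting P = MC and taking the root on the rising branch gives q* = 10.
TR = 138·10 = 1380. TC = 1130 + 380 = 1510. Profit = 1380 − 1510 = -$130.
By producing, the firm covers all variable cost plus $1000 of fixed cost; shutting down would lose the full $1130.

Profit = -$130 at q = 10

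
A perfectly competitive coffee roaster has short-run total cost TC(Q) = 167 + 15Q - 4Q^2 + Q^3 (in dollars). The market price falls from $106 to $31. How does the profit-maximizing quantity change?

Output falls from 7 to 4

AVC = 15 - 4Q + Q^2, minimized at Q = 2 where min AVC = $11. MC = 15 - 8Q + 3Q^2.
With P = $106 above the shutdown price, P = MC gives Q = 7.
At P = $31 ≥ min AVC, set P = MC: Q = 4. The firm stays open but cuts output.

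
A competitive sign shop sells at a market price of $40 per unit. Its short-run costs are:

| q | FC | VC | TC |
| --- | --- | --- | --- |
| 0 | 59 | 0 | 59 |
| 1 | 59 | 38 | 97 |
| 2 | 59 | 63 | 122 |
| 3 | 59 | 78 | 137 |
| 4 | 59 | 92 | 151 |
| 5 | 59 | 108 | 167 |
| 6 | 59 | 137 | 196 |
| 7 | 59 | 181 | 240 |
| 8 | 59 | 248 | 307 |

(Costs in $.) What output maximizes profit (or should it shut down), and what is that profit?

Profit at each row (π = 40q − TC): q=0: -59; q=1: -57; q=2: -42; q=3: -17; q=4: 9; q=5: 33; q=6: 44; q=7: 40; q=8: 13.
Profit is maximized at q = 6. AVC there is 137/6 = $22.83 ≤ P, so producing beats shutting down (which would give -$59).

q = 6; profit = $44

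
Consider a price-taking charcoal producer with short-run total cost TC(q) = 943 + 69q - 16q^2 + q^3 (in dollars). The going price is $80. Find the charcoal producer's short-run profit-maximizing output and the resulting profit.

AVC = 69 - 16q + q^2; min AVC = $5 at q = 8. Since P = $80 ≥ min AVC, the firm produces.
MC = 69 - 32q + 3q^2. Setting P = MC and taking the root on the rising branch gives q* = 11.
TR = 80·11 = 880. TC = 943 + 154 = 1097. Profit = 880 − 1097 = -$217.
By producing, the firm covers all variable cost plus $726 of fixed cost; shutting down would lose the full $943.

Profit = -$217 at q = 11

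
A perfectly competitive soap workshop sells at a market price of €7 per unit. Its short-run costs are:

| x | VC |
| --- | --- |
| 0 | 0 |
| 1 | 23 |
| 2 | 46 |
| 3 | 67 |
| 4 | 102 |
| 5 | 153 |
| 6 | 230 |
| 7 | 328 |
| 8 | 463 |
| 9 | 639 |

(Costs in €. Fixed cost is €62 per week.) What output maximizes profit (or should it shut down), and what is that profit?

Compute π = P·x − TC at each output: x=0: -62; x=1: -78; x=2: -94; x=3: -108; x=4: -136; x=5: -180; x=6: -250; x=7: -341; x=8: -469; x=9: -638.
Profit is highest at x = 0. Equivalently, the lowest AVC in the table is 67/3 ≈ €22.33 at x = 3, and P = €7 falls below it — price never covers variable cost, so the firm shuts down and loses only its fixed cost.

x = 0 (shut down); profit = -€62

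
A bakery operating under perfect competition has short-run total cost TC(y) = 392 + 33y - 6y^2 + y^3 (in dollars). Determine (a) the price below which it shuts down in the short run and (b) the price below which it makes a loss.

Shutdown price = $24; break-even price = $96

AVC = 33 - 6y + y^2; minimized at y = 3, giving min AVC = $24. That is the shutdown price.
ATC = 392/y + 33 - 6y + y^2. Setting dATC/dy = −392/y^2 − 6 + 2y = 0 gives y = 7 (since 2·7^3 − 6·7^2 = 392).
min ATC = 392/7 + 33 − 6·7 + 7^2 = $96. That is the break-even price.
For $24 ≤ P < $96 the firm produces at a loss; below $24 it shuts down.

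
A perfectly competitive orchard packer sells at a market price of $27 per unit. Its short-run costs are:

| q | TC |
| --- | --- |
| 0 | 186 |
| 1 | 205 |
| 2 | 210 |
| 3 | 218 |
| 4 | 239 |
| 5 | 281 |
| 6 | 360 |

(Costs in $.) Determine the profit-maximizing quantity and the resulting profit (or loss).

q = 4; profit = -$131

Compute π = P·q − TC at each output: q=0: -186; q=1: -178; q=2: -156; q=3: -137; q=4: -131; q=5: -146; q=6: -198.
Profit is maximized at q = 4. AVC there is 53/4 = $13.25 ≤ P, so producing beats shutting down (which would give -$186).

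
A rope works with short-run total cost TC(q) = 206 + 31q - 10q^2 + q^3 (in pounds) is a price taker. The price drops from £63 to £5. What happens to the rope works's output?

Output falls from 8 to 0 (the firm shuts down)

AVC = 31 - 10q + q^2, minimized at q = 5 where min AVC = £6. MC = 31 - 20q + 3q^2.
At P = £63 ≥ min AVC, set P = MC on the rising branch: q = 8.
At P = £5 < min AVC = £6, price no longer covers variable cost at any output, so the firm shuts down: q = 0.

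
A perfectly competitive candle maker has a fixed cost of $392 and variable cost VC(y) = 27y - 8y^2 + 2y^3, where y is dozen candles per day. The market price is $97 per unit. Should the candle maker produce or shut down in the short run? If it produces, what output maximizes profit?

From TC, MC = TC'(y) = 27 - 16y + 6y^2 and AVC = VC/y = 27 - 8y + 2y^2.
The AVC parabola has its vertex at y = 8/4 = 2, where AVC = 27 - 8·2 + 2·2^2 = $19.
Since P = $97 ≥ min AVC = $19, price covers variable cost and the firm should produce.
Solving P = MC: -70 - 16y + 6y^2 = 0 ⇒ y = -7/3 or 5. On the upward-sloping branch, y* = 5.
Check: AVC at y = 5 is $37 ≤ P, so revenue covers variable cost.
Profit = P·y − TC = 97·5 − 577 = -$92, a loss, but smaller than the $392 fixed cost the firm would lose by shutting down.

Produce at y = 5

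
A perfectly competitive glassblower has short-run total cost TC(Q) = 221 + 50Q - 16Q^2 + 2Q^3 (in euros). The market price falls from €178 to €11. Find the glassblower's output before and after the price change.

MC = 50 - 32Q + 6Q^2; the shutdown threshold is min AVC = €18 (at Q = 4).
With P = €178 above the shutdown price, P = MC gives Q = 8.
At P = €11 < min AVC = €18, price no longer covers variable cost at any output, so the firm shuts down: Q = 0.

Output falls from 8 to 0 (the firm shuts down)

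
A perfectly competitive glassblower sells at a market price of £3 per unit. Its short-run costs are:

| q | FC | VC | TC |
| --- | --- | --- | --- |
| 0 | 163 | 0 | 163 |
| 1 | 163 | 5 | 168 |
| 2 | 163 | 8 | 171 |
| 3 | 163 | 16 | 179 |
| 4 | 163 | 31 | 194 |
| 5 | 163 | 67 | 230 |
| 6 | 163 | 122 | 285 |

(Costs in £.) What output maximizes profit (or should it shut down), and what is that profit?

Tabulate TR − TC: q=0: -163; q=1: -165; q=2: -165; q=3: -170; q=4: -182; q=5: -215; q=6: -267.
Profit is highest at q = 0. Equivalently, the lowest AVC in the table is 8/2 ≈ £4 at q = 2, and P = £3 falls below it — price never covers variable cost, so the firm shuts down and loses only its fixed cost.

q = 0 (shut down); profit = -£163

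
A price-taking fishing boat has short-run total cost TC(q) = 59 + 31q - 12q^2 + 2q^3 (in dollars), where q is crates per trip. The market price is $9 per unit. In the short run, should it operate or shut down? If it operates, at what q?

Strip out fixed cost: VC = 31q - 12q^2 + 2q^3. Then AVC = 31 - 12q + 2q^2 and MC = 31 - 24q + 6q^2.
AVC is minimized where dAVC/dq = -12 + 4q = 0, at q = 3; min AVC = 31 - 12·3 + 2·3^2 = $13.
With P < min AVC ($9 < $13), every unit sold adds to the loss.
The firm minimizes its loss by shutting down and losing only its fixed cost of $59.

Shut down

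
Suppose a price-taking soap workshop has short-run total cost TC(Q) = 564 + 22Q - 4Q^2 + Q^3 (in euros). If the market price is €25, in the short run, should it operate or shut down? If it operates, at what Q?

Produce at Q = 3

From TC, MC = TC'(Q) = 22 - 8Q + 3Q^2 and AVC = VC/Q = 22 - 4Q + Q^2.
AVC hits its minimum where MC = AVC, at Q = 2, giving min AVC = 22 - 4·2 + 2^2 = €18.
Because €25 ≥ €18, revenue can cover variable cost; the firm operates.
Solving P = MC: -3 - 8Q + 3Q^2 = 0 ⇒ Q = -1/3 or 3. On the upward-sloping branch, Q* = 3.
Check: AVC at Q = 3 is €19 ≤ P, so revenue covers variable cost.
Profit = P·Q − TC = 25·3 − 621 = -€546, a loss, but smaller than the €564 fixed cost the firm would lose by shutting down.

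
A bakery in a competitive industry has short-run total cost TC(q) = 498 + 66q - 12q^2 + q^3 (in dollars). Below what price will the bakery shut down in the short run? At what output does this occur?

$30 per unit, at q = 6

The firm shuts down when price falls below the minimum of average variable cost. AVC = VC/q = 66 - 12q + q^2.
dAVC/dq = -12 + 2q = 0 gives q = 6. min AVC = 66 - 12·6 + 6^2 = 30.
The firm shuts down for any P below $30.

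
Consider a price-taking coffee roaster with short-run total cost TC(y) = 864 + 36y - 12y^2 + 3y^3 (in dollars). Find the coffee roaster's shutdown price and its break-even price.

Shutdown price = min AVC. AVC = 36 - 12y + 3y^2, with vertex at y = 2 and minimum $24.
ATC = 864/y + 36 - 12y + 3y^2. Setting dATC/dy = −864/y^2 − 12 + 6y = 0 gives y = 6 (since 6·6^3 − 12·6^2 = 864).
min ATC = 864/6 + 36 − 12·6 + 3·6^2 = $216. That is the break-even price.
For $24 ≤ P < $216 the firm produces at a loss; below $24 it shuts down.

Shutdown price = $24; break-even price = $216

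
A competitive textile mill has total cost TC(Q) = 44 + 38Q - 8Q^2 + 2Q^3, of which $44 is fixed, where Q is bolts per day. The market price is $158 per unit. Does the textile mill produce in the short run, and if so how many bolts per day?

Variable cost is VC = 38Q - 8Q^2 + 2Q^3, so AVC = VC/Q = 38 - 8Q + 2Q^2 and MC = dTC/dQ = 38 - 16Q + 6Q^2.
AVC hits its minimum where MC = AVC, at Q = 2, giving min AVC = 38 - 8·2 + 2·2^2 = $30.
Since P = $158 ≥ min AVC = $30, price covers variable cost and the firm should produce.
Set P = MC: 158 = 38 - 16Q + 6Q^2 → -120 - 16Q + 6Q^2 = 0. The roots are Q = -10/3 and Q = 6; the profit-maximizing output is on the rising part of MC, so Q* = 6.
Check: AVC at Q = 6 is $62 ≤ P, so revenue covers variable cost.
Profit = P·Q − TC = 158·6 − 416 = $532.

Produce at Q = 6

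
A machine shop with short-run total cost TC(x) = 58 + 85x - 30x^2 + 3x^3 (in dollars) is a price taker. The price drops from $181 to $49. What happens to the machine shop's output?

Output falls from 8 to 6

MC = 85 - 60x + 9x^2; the shutdown threshold is min AVC = $10 (at x = 5).
At P = $181 ≥ min AVC, set P = MC on the rising branch: x = 8.
At P = $49 ≥ min AVC, set P = MC: x = 6. The firm stays open but cuts output.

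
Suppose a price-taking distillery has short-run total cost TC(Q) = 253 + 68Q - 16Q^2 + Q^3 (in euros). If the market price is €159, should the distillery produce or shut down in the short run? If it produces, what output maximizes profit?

Produce at Q = 13

Strip out fixed cost: VC = 68Q - 16Q^2 + Q^3. Then AVC = 68 - 16Q + Q^2 and MC = 68 - 32Q + 3Q^2.
AVC is minimized where dAVC/dQ = -16 + 2Q = 0, at Q = 8; min AVC = 68 - 16·8 + 8^2 = €4.
P = €159 exceeds min AVC = €4, so the firm stays open.
P = MC gives -91 - 32Q + 3Q^2 = 0, with roots -7/3 and 13. Take the larger (rising MC): Q* = 13.
Check: AVC at Q = 13 is €29 ≤ P, so revenue covers variable cost.
Profit = P·Q − TC = 159·13 − 630 = €1437.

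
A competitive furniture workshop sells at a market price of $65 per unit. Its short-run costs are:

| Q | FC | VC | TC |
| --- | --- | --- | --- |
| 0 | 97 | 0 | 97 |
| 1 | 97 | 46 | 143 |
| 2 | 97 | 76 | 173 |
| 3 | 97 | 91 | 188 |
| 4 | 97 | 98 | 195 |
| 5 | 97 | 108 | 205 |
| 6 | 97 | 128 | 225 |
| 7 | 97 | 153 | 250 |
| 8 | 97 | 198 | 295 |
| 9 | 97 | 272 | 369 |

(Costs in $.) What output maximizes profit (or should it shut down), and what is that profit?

Q = 8; profit = $225

Tabulate TR − TC: Q=0: -97; Q=1: -78; Q=2: -43; Q=3: 7; Q=4: 65; Q=5: 120; Q=6: 165; Q=7: 205; Q=8: 225; Q=9: 216.
Profit is maximized at Q = 8. AVC there is 198/8 = $24.75 ≤ P, so producing beats shutting down (which would give -$97).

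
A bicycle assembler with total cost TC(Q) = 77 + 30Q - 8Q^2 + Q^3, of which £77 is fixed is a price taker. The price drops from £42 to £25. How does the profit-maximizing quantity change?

MC = 30 - 16Q + 3Q^2; the shutdown threshold is min AVC = £14 (at Q = 4).
At P = £42 ≥ min AVC, set P = MC on the rising branch: Q = 6.
At P = £25 ≥ min AVC, set P = MC: Q = 5. The firm stays open but cuts output.

Output falls from 6 to 5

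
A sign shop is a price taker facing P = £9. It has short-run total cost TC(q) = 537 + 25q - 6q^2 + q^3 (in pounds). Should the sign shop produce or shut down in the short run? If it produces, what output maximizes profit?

Variable cost is VC = 25q - 6q^2 + q^3, so AVC = VC/q = 25 - 6q + q^2 and MC = dTC/dq = 25 - 12q + 3q^2.
The AVC parabola has its vertex at q = 6/2 = 3, where AVC = 25 - 6·3 + 3^2 = £16.
Since P = £9 < min AVC = £16, price fails to cover variable cost at any output.
The firm minimizes its loss by shutting down and losing only its fixed cost of £537.

Shut down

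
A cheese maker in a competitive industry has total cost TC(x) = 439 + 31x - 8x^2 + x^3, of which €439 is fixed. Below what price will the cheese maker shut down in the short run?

The shutdown price is the minimum of AVC. VC = 31x - 8x^2 + x^3, so AVC = 31 - 8x + x^2.
dAVC/dx = -8 + 2x = 0 gives x = 4. min AVC = 31 - 8·4 + 4^2 = 15.
So the shutdown price is €15.

€15 per unit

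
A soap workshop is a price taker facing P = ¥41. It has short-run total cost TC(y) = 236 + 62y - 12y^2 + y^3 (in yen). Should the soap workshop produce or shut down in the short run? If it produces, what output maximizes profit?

Strip out fixed cost: VC = 62y - 12y^2 + y^3. Then AVC = 62 - 12y + y^2 and MC = 62 - 24y + 3y^2.
AVC hits its minimum where MC = AVC, at y = 6, giving min AVC = 62 - 12·6 + 6^2 = ¥26.
Because ¥41 ≥ ¥26, revenue can cover variable cost; the firm operates.
Solving P = MC: 21 - 24y + 3y^2 = 0 ⇒ y = 1 or 7. On the upward-sloping branch, y* = 7.
Check: AVC at y = 7 is ¥27 ≤ P, so revenue covers variable cost.
Profit = P·y − TC = 41·7 − 425 = -¥138, a loss, but smaller than the ¥236 fixed cost the firm would lose by shutting down.

Produce at y = 7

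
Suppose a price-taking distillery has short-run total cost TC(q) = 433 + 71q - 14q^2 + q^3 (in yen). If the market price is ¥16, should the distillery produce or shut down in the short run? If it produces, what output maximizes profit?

Variable cost is VC = 71q - 14q^2 + q^3, so AVC = VC/q = 71 - 14q + q^2 and MC = dTC/dq = 71 - 28q + 3q^2.
AVC is minimized where dAVC/dq = -14 + 2q = 0, at q = 7; min AVC = 71 - 14·7 + 7^2 = ¥22.
Since P = ¥16 < min AVC = ¥22, price fails to cover variable cost at any output.
The firm minimizes its loss by shutting down and losing only its fixed cost of ¥433.

Shut down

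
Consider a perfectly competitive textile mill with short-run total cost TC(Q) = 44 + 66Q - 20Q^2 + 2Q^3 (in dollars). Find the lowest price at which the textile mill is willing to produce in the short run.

$16 per unit

The shutdown price is the minimum of AVC. VC = 66Q - 20Q^2 + 2Q^3, so AVC = 66 - 20Q + 2Q^2.
At the minimum of AVC, MC = AVC. MC = 66 - 40Q + 6Q^2; setting MC = AVC gives 4Q^2 - 20Q = 0, so Q = 5. min AVC = 16.
For P < $16 the firm produces nothing.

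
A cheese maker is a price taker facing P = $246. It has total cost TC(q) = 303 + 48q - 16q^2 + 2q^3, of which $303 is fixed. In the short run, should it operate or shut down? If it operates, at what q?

Produce at q = 9

Strip out fixed cost: VC = 48q - 16q^2 + 2q^3. Then AVC = 48 - 16q + 2q^2 and MC = 48 - 32q + 6q^2.
AVC is minimized where dAVC/dq = -16 + 4q = 0, at q = 4; min AVC = 48 - 16·4 + 2·4^2 = $16.
P = $246 exceeds min AVC = $16, so the firm stays open.
Set P = MC: 246 = 48 - 32q + 6q^2 → -198 - 32q + 6q^2 = 0. The roots are q = -11/3 and q = 9; the profit-maximizing output is on the rising part of MC, so q* = 9.
Check: AVC at q = 9 is $66 ≤ P, so revenue covers variable cost.
Profit = P·q − TC = 246·9 − 897 = $1317.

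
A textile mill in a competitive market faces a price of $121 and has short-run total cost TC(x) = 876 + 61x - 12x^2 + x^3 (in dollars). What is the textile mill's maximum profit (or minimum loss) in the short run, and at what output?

AVC = 61 - 12x + x^2 has its minimum $25 at x = 6; price $121 clears that bar, so the firm operates.
MC = 61 - 24x + 3x^2. Setting P = MC and taking the root on the rising branch gives x* = 10.
TR = 121·10 = 1210. TC = 876 + 410 = 1286. Profit = 1210 − 1286 = -$76.
Shutting down would mean losing the fixed cost of $876, so operating at a loss of $76 is better by $800.

Profit = -$76 at x = 10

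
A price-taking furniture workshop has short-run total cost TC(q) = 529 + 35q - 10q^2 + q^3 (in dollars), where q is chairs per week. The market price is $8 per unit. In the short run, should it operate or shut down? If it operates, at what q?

Strip out fixed cost: VC = 35q - 10q^2 + q^3. Then AVC = 35 - 10q + q^2 and MC = 35 - 20q + 3q^2.
The AVC parabola has its vertex at q = 10/2 = 5, where AVC = 35 - 10·5 + 5^2 = $10.
Since P = $8 < min AVC = $10, price fails to cover variable cost at any output.
Shutting down limits the loss to fixed cost, $529.

Shut down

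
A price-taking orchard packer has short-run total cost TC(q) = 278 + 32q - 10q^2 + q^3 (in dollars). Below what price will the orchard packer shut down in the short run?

$7 per unit

Short-run supply begins at min AVC. From VC = 32q - 10q^2 + q^3, AVC = 32 - 10q + q^2.
dAVC/dq = -10 + 2q = 0 gives q = 5. min AVC = 32 - 10·5 + 5^2 = 7.
The firm shuts down for any P below $7.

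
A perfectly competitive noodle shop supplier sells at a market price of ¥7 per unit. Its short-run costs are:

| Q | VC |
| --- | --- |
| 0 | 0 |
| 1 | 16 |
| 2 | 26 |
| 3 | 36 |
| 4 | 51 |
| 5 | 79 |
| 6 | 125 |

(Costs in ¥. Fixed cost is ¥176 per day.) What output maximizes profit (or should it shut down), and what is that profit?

Q = 0 (shut down); profit = -¥176

Profit at each row (π = 7Q − TC): Q=0: -176; Q=1: -185; Q=2: -188; Q=3: -191; Q=4: -199; Q=5: -220; Q=6: -259.
Profit is highest at Q = 0. Equivalently, the lowest AVC in the table is 36/3 ≈ ¥12 at Q = 3, and P = ¥7 falls below it — price never covers variable cost, so the firm shuts down and loses only its fixed cost.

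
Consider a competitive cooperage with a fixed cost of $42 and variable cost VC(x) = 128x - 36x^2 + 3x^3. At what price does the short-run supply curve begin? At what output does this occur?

The shutdown price is the minimum of AVC. VC = 128x - 36x^2 + 3x^3, so AVC = 128 - 36x + 3x^2.
At the minimum of AVC, MC = AVC. MC = 128 - 72x + 9x^2; setting MC = AVC gives 6x^2 - 36x = 0, so x = 6. min AVC = 20.
So the shutdown price is $20.

$20 per unit, at x = 6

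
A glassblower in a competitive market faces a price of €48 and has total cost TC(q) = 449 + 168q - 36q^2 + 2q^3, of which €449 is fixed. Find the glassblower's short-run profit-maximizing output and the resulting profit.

AVC = 168 - 36q + 2q^2 has its minimum €6 at q = 9; price €48 clears that bar, so the firm operates.
MC = 168 - 72q + 6q^2. Setting P = MC and taking the root on the rising branch gives q* = 10.
TR = 48·10 = 480. TC = 449 + 80 = 529. Profit = 480 − 529 = -€49.
Shutting down would mean losing the fixed cost of €449, so operating at a loss of €49 is better by €400.

Profit = -€49 at q = 10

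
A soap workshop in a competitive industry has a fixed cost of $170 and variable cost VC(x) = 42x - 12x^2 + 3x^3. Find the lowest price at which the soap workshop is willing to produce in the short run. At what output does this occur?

$30 per unit, at x = 2

Short-run supply begins at min AVC. From VC = 42x - 12x^2 + 3x^3, AVC = 42 - 12x + 3x^2.
At the minimum of AVC, MC = AVC. MC = 42 - 24x + 9x^2; setting MC = AVC gives 6x^2 - 12x = 0, so x = 2. min AVC = 30.
The firm shuts down for any P below $30.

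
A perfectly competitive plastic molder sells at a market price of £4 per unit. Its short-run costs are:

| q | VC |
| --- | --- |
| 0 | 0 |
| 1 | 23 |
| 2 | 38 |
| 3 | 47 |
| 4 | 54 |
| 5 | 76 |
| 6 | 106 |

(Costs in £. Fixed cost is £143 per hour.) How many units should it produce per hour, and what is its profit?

q = 0 (shut down); profit = -£143

Tabulate TR − TC: q=0: -143; q=1: -162; q=2: -173; q=3: -178; q=4: -181; q=5: -199; q=6: -225.
Profit is highest at q = 0. Equivalently, the lowest AVC in the table is 54/4 ≈ £13.50 at q = 4, and P = £4 falls below it — price never covers variable cost, so the firm shuts down and loses only its fixed cost.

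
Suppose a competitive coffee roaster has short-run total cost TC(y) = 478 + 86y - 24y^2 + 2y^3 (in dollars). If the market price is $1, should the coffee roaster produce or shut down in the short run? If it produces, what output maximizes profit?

Shut down

From TC, MC = TC'(y) = 86 - 48y + 6y^2 and AVC = VC/y = 86 - 24y + 2y^2.
AVC hits its minimum where MC = AVC, at y = 6, giving min AVC = 86 - 24·6 + 2·6^2 = $14.
Since P = $1 < min AVC = $14, price fails to cover variable cost at any output.
Shutting down limits the loss to fixed cost, $478.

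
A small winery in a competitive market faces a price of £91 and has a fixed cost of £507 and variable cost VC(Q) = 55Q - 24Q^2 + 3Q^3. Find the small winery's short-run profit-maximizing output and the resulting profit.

AVC = 55 - 24Q + 3Q^2 has its minimum £7 at Q = 4; price £91 clears that bar, so the firm operates.
MC = 55 - 48Q + 9Q^2. Setting P = MC and taking the root on the rising branch gives Q* = 6.
TR = 91·6 = 546. TC = 507 + 114 = 621. Profit = 546 − 621 = -£75.
By producing, the firm covers all variable cost plus £432 of fixed cost; shutting down would lose the full £507.

Profit = -£75 at Q = 6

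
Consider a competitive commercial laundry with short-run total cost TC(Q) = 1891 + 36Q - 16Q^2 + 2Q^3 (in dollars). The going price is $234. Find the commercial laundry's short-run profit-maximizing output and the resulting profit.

Profit = -$271 at Q = 9

AVC = 36 - 16Q + 2Q^2; min AVC = $4 at Q = 4. Since P = $234 ≥ min AVC, the firm produces.
With MC = 36 - 32Q + 6Q^2, P = MC on the upward-sloping part at Q* = 9.
TR = 234·9 = 2106. TC = 1891 + 486 = 2377. Profit = 2106 − 2377 = -$271.
Shutting down would mean losing the fixed cost of $1891, so operating at a loss of $271 is better by $1620.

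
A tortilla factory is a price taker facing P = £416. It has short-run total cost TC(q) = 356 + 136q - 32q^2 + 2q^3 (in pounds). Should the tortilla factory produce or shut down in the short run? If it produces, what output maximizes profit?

Strip out fixed cost: VC = 136q - 32q^2 + 2q^3. Then AVC = 136 - 32q + 2q^2 and MC = 136 - 64q + 6q^2.
The AVC parabola has its vertex at q = 32/4 = 8, where AVC = 136 - 32·8 + 2·8^2 = £8.
P = £416 exceeds min AVC = £8, so the firm stays open.
Solving P = MC: -280 - 64q + 6q^2 = 0 ⇒ q = -10/3 or 14. On the upward-sloping branch, q* = 14.
Check: AVC at q = 14 is £80 ≤ P, so revenue covers variable cost.
Profit = P·q − TC = 416·14 − 1476 = £4348.

Produce at q = 14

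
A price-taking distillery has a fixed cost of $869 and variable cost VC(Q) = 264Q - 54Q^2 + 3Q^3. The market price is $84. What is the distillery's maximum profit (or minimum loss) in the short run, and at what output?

Profit = -$269 at Q = 10

AVC = 264 - 54Q + 3Q^2; min AVC = $21 at Q = 9. Since P = $84 ≥ min AVC, the firm produces.
With MC = 264 - 108Q + 9Q^2, P = MC on the upward-sloping part at Q* = 10.
TR = 84·10 = 840. TC = 869 + 240 = 1109. Profit = 840 − 1109 = -$269.
That loss of $269 beats the $869 the firm would lose by shutting down; producing recovers $600 of fixed cost.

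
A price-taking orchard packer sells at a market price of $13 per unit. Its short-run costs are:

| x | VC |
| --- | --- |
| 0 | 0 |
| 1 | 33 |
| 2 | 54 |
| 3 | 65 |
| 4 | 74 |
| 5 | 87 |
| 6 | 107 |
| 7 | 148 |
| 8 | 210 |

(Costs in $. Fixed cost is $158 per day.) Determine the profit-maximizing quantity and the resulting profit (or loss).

Tabulate TR − TC: x=0: -158; x=1: -178; x=2: -186; x=3: -184; x=4: -180; x=5: -180; x=6: -187; x=7: -215; x=8: -264.
Profit is highest at x = 0. Equivalently, the lowest AVC in the table is 87/5 ≈ $17.40 at x = 5, and P = $13 falls below it — price never covers variable cost, so the firm shuts down and loses only its fixed cost.

x = 0 (shut down); profit = -$158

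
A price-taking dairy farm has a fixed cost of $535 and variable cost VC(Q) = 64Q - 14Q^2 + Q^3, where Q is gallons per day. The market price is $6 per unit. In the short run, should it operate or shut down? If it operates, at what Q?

Shut down

Variable cost is VC = 64Q - 14Q^2 + Q^3, so AVC = VC/Q = 64 - 14Q + Q^2 and MC = dTC/dQ = 64 - 28Q + 3Q^2.
The AVC parabola has its vertex at Q = 14/2 = 7, where AVC = 64 - 14·7 + 7^2 = $15.
P = $6 lies below min AVC = $15; no output level covers variable cost.
Best response: produce nothing and absorb the $535 fixed cost.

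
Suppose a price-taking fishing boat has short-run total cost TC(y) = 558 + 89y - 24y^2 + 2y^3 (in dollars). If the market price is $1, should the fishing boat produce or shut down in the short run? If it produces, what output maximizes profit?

From TC, MC = TC'(y) = 89 - 48y + 6y^2 and AVC = VC/y = 89 - 24y + 2y^2.
AVC is minimized where dAVC/dy = -24 + 4y = 0, at y = 6; min AVC = 89 - 24·6 + 2·6^2 = $17.
With P < min AVC ($1 < $17), every unit sold adds to the loss.
The firm minimizes its loss by shutting down and losing only its fixed cost of $558.

Shut down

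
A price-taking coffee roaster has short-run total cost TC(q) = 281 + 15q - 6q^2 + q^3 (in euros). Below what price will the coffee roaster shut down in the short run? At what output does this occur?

Short-run supply begins at min AVC. From VC = 15q - 6q^2 + q^3, AVC = 15 - 6q + q^2.
dAVC/dq = -6 + 2q = 0 gives q = 3. min AVC = 15 - 6·3 + 3^2 = 6.
The firm shuts down for any P below €6.

€6 per unit, at q = 3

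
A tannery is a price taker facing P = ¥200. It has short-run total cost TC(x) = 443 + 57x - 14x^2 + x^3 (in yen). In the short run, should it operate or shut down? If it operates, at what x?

Produce at x = 13

Strip out fixed cost: VC = 57x - 14x^2 + x^3. Then AVC = 57 - 14x + x^2 and MC = 57 - 28x + 3x^2.
AVC hits its minimum where MC = AVC, at x = 7, giving min AVC = 57 - 14·7 + 7^2 = ¥8.
P = ¥200 exceeds min AVC = ¥8, so the firm stays open.
Solving P = MC: -143 - 28x + 3x^2 = 0 ⇒ x = -11/3 or 13. On the upward-sloping branch, x* = 13.
Check: AVC at x = 13 is ¥44 ≤ P, so revenue covers variable cost.
Profit = P·x − TC = 200·13 − 1015 = ¥1585.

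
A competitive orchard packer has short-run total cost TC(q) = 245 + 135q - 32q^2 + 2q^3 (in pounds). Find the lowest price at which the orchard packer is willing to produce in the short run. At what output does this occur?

£7 per unit, at q = 8

The firm shuts down when price falls below the minimum of average variable cost. AVC = VC/q = 135 - 32q + 2q^2.
At the minimum of AVC, MC = AVC. MC = 135 - 64q + 6q^2; setting MC = AVC gives 4q^2 - 32q = 0, so q = 8. min AVC = 7.
For P < £7 the firm produces nothing.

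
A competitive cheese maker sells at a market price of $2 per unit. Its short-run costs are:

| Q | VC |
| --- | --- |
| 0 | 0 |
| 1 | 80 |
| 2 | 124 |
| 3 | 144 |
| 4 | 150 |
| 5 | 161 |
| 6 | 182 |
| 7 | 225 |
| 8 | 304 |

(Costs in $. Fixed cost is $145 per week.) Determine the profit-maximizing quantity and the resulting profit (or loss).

Q = 0 (shut down); profit = -$145

Tabulate TR − TC: Q=0: -145; Q=1: -223; Q=2: -265; Q=3: -283; Q=4: -287; Q=5: -296; Q=6: -315; Q=7: -356; Q=8: -433.
Profit is highest at Q = 0. Equivalently, the lowest AVC in the table is 182/6 ≈ $30.33 at Q = 6, and P = $2 falls below it — price never covers variable cost, so the firm shuts down and loses only its fixed cost.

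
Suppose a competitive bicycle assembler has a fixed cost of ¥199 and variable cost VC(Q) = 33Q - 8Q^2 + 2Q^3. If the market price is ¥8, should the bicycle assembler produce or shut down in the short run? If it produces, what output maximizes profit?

Strip out fixed cost: VC = 33Q - 8Q^2 + 2Q^3. Then AVC = 33 - 8Q + 2Q^2 and MC = 33 - 16Q + 6Q^2.
AVC hits its minimum where MC = AVC, at Q = 2, giving min AVC = 33 - 8·2 + 2·2^2 = ¥25.
P = ¥8 lies below min AVC = ¥25; no output level covers variable cost.
The firm minimizes its loss by shutting down and losing only its fixed cost of ¥199.

Shut down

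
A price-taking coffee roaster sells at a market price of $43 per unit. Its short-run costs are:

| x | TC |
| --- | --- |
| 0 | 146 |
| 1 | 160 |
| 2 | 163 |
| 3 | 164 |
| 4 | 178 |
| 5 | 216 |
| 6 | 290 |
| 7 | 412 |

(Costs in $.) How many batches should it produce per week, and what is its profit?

Profit at each row (π = 43x − TC): x=0: -146; x=1: -117; x=2: -77; x=3: -35; x=4: -6; x=5: -1; x=6: -32; x=7: -111.
Profit is maximized at x = 5. AVC there is 70/5 = $14 ≤ P, so producing beats shutting down (which would give -$146).

x = 5; profit = -$1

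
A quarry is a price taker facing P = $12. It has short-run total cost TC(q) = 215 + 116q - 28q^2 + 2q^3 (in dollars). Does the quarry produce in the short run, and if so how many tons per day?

Strip out fixed cost: VC = 116q - 28q^2 + 2q^3. Then AVC = 116 - 28q + 2q^2 and MC = 116 - 56q + 6q^2.
The AVC parabola has its vertex at q = 28/4 = 7, where AVC = 116 - 28·7 + 2·7^2 = $18.
P = $12 lies below min AVC = $18; no output level covers variable cost.
Best response: produce nothing and absorb the $215 fixed cost.

Shut down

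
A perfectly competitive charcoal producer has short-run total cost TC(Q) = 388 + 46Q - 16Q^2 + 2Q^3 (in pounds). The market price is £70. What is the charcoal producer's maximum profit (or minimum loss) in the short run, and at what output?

AVC = 46 - 16Q + 2Q^2; min AVC = £14 at Q = 4. Since P = £70 ≥ min AVC, the firm produces.
MC = 46 - 32Q + 6Q^2. Setting P = MC and taking the root on the rising branch gives Q* = 6.
TR = 70·6 = 420. TC = 388 + 132 = 520. Profit = 420 − 520 = -£100.
Shutting down would mean losing the fixed cost of £388, so operating at a loss of £100 is better by £288.

Profit = -£100 at Q = 6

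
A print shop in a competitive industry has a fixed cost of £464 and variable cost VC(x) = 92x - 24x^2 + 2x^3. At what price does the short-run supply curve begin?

Short-run supply begins at min AVC. From VC = 92x - 24x^2 + 2x^3, AVC = 92 - 24x + 2x^2.
At the minimum of AVC, MC = AVC. MC = 92 - 48x + 6x^2; setting MC = AVC gives 4x^2 - 24x = 0, so x = 6. min AVC = 20.
For P < £20 the firm produces nothing.

£20 per unit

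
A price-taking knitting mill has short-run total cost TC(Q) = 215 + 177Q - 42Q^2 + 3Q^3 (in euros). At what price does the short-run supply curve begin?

Short-run supply begins at min AVC. From VC = 177Q - 42Q^2 + 3Q^3, AVC = 177 - 42Q + 3Q^2.
dAVC/dQ = -42 + 6Q = 0 gives Q = 7. min AVC = 177 - 42·7 + 3·7^2 = 30.
So the shutdown price is €30.

€30 per unit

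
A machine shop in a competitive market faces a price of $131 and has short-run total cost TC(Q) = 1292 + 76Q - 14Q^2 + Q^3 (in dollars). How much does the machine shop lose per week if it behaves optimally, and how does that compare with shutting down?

Profit = -$324 at Q = 11

AVC = 76 - 14Q + Q^2; min AVC = $27 at Q = 7. Since P = $131 ≥ min AVC, the firm produces.
With MC = 76 - 28Q + 3Q^2, P = MC on the upward-sloping part at Q* = 11.
TR = 131·11 = 1441. TC = 1292 + 473 = 1765. Profit = 1441 − 1765 = -$324.
Shutting down would mean losing the fixed cost of $1292, so operating at a loss of $324 is better by $968.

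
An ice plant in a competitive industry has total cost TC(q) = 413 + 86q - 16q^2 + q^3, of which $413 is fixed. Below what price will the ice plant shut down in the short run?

The firm shuts down when price falls below the minimum of average variable cost. AVC = VC/q = 86 - 16q + q^2.
dAVC/dq = -16 + 2q = 0 gives q = 8. min AVC = 86 - 16·8 + 8^2 = 22.
The firm shuts down for any P below $22.

$22 per unit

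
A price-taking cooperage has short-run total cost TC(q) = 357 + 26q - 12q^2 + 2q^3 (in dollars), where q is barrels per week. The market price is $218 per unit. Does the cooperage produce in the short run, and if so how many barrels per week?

Strip out fixed cost: VC = 26q - 12q^2 + 2q^3. Then AVC = 26 - 12q + 2q^2 and MC = 26 - 24q + 6q^2.
AVC is minimized where dAVC/dq = -12 + 4q = 0, at q = 3; min AVC = 26 - 12·3 + 2·3^2 = $8.
Since P = $218 ≥ min AVC = $8, price covers variable cost and the firm should produce.
P = MC gives -192 - 24q + 6q^2 = 0, with roots -4 and 8. Take the larger (rising MC): q* = 8.
Check: AVC at q = 8 is $58 ≤ P, so revenue covers variable cost.
Profit = P·q − TC = 218·8 − 821 = $923.

Produce at q = 8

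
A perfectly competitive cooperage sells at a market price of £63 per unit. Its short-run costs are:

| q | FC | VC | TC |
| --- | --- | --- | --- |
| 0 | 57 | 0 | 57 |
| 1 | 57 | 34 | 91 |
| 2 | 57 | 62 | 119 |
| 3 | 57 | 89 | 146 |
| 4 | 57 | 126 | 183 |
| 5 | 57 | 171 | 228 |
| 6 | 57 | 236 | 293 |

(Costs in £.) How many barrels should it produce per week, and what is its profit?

q = 5; profit = £87

Profit at each row (π = 63q − TC): q=0: -57; q=1: -28; q=2: 7; q=3: 43; q=4: 69; q=5: 87; q=6: 85.
Profit is maximized at q = 5. AVC there is 171/5 = £34.20 ≤ P, so producing beats shutting down (which would give -£57).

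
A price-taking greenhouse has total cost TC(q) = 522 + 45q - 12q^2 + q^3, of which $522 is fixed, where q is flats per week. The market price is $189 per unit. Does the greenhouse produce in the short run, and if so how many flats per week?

From TC, MC = TC'(q) = 45 - 24q + 3q^2 and AVC = VC/q = 45 - 12q + q^2.
The AVC parabola has its vertex at q = 12/2 = 6, where AVC = 45 - 12·6 + 6^2 = $9.
P = $189 exceeds min AVC = $9, so the firm stays open.
P = MC gives -144 - 24q + 3q^2 = 0, with roots -4 and 12. Take the larger (rising MC): q* = 12.
Check: AVC at q = 12 is $45 ≤ P, so revenue covers variable cost.
Profit = P·q − TC = 189·12 − 1062 = $1206.

Produce at q = 12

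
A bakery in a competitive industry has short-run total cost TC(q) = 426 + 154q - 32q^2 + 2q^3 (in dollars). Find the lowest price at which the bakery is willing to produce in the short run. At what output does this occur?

The shutdown price is the minimum of AVC. VC = 154q - 32q^2 + 2q^3, so AVC = 154 - 32q + 2q^2.
dAVC/dq = -32 + 4q = 0 gives q = 8. min AVC = 154 - 32·8 + 2·8^2 = 26.
The firm shuts down for any P below $26.

$26 per unit, at q = 8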